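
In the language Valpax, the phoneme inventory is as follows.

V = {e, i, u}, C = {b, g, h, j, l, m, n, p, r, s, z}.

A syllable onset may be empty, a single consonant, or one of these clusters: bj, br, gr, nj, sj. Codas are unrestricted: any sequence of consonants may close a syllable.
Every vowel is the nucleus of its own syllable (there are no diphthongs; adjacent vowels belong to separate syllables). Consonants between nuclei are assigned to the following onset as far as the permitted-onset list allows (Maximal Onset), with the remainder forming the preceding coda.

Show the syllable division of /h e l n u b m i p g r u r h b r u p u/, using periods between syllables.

The vowels are e, u, i, u, u, u — 6 nuclei, so 6 syllables.
/e…u/ gap (V1→V2): /ln/ — longest licit onset from the right is /n/, leaving /l/ as coda.
/u…i/ gap (V2→V3): cluster /bm/ — the longest permitted-onset suffix is /m/; onset = /m/, preceding coda = /b/.
/i…u/ gap (V3→V4): cluster /pgr/ — the longest permitted-onset suffix is /gr/; onset = /gr/, preceding coda = /p/.
/u…u/ gap (V4→V5): /rhbr/ splits as /rh/ + /br/ (/br/ is the longest suffix that is a licit onset).
/u…u/ gap (V5→V6): just /p/ — single C goes to the following onset.

hel.nub.mip.grurh.bru.pu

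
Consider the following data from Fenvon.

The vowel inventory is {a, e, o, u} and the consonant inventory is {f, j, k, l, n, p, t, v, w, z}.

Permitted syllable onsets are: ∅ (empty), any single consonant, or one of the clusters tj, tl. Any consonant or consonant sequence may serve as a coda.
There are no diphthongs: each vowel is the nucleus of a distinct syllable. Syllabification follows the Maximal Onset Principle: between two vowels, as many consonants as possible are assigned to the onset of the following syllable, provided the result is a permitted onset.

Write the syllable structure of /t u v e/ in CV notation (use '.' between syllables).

CV.CV

Nuclei (vowels): u, e → 2 syllables.
Between /u/ (V1) and /e/ (V2): /v/ is a single consonant, so it becomes the next onset.
Putting it together: tu.ve.
Mapping each syllable to C/V: /tu/ → CV, /ve/ → CV.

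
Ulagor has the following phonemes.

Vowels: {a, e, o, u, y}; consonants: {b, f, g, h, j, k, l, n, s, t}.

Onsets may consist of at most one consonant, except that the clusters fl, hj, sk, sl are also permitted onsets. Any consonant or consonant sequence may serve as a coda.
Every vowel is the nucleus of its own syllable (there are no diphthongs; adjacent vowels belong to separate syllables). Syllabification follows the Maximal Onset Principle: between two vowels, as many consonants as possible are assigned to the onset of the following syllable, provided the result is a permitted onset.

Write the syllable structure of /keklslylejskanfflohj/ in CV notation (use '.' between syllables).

Vowels present: e, y, e, a, o; each is a nucleus, giving 5 syllables.
V1 /e/ – V2 /y/: /klsl/ splits as /kl/ + /sl/ (/sl/ is the longest suffix that is a licit onset).
V2 /y/ – V3 /e/: /l/ is a single consonant, so it becomes the next onset.
V3 /e/ – V4 /a/: /jsk/; trying suffixes from longest down, /sk/ is the first permitted one, so coda /j/ | onset /sk/.
V4 /a/ – V5 /o/: /nffl/ splits as /nf/ + /fl/ (/fl/ is the longest suffix that is a licit onset).
Syllabification: kekl.sly.lej.skanf.flohj.
Mapping each syllable to C/V: /kekl/ → CVCC, /sly/ → CCV, /lej/ → CVC, /skanf/ → CCVCC, /flohj/ → CCVCC.

CVCC.CCV.CVC.CCVCC.CCVCC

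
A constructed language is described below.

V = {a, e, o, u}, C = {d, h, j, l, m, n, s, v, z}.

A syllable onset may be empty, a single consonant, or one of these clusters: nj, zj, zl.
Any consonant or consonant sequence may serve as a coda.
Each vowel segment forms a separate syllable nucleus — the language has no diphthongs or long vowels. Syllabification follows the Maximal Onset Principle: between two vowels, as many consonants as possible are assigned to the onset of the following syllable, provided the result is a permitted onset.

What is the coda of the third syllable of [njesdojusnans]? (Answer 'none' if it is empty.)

The vowels are e, o, u, a — 4 nuclei, so 4 syllables.
V1 /e/ – V2 /o/: /sd/ splits as /s/ + /d/ (/d/ is the longest suffix that is a licit onset).
V2 /o/ – V3 /u/: /j/ → onset of the next syllable (single consonants are always licit onsets).
V3 /u/ – V4 /a/: /sn/ — longest licit onset from the right is /n/, leaving /s/ as coda.
Result: njes.do.jus.nans.
Syllable 3 is /jus/: onset /j/, nucleus /u/, coda /s/.

s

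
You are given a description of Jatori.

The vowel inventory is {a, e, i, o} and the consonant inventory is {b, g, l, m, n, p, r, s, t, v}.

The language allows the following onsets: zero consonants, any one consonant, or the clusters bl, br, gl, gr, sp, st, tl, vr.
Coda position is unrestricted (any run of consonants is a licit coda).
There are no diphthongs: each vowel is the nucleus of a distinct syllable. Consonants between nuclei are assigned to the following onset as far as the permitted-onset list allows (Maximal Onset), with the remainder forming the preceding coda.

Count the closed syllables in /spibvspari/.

Vowels present: i, a, i; each is a nucleus, giving 3 syllables.
V1 /i/ – V2 /a/: /bvsp/ — longest licit onset from the right is /sp/, leaving /bv/ as coda.
V2 /a/ – V3 /i/: /r/ → onset of the next syllable (single consonants are always licit onsets).
Putting it together: spibv.spa.ri.
Classifying each syllable: /spibv/ (closed), /spa/ (open), /ri/ (open).
Closed syllables: 1.

1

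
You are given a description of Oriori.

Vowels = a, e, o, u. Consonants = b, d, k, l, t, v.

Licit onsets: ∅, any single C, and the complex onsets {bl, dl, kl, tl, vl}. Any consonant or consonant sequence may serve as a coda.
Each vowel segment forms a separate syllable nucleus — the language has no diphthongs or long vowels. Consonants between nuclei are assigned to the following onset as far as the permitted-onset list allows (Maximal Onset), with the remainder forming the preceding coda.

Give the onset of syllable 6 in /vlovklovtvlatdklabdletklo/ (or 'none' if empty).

Vowels present: o, o, a, a, e, o; each is a nucleus, giving 6 syllables.
σ1/σ2 boundary: /vkl/ — longest licit onset from the right is /kl/, leaving /v/ as coda.
σ2/σ3 boundary: cluster /vtvl/ — the longest permitted-onset suffix is /vl/; onset = /vl/, preceding coda = /vt/.
σ3/σ4 boundary: /tdkl/; trying suffixes from longest down, /kl/ is the first permitted one, so coda /td/ | onset /kl/.
σ4/σ5 boundary: /bdl/ — longest licit onset from the right is /dl/, leaving /b/ as coda.
σ5/σ6 boundary: /tkl/; trying suffixes from longest down, /kl/ is the first permitted one, so coda /t/ | onset /kl/.
Result: vlov.klovt.vlatd.klab.dlet.klo.
Syllable 6 is /klo/: onset /kl/, nucleus /o/, coda ∅.

kl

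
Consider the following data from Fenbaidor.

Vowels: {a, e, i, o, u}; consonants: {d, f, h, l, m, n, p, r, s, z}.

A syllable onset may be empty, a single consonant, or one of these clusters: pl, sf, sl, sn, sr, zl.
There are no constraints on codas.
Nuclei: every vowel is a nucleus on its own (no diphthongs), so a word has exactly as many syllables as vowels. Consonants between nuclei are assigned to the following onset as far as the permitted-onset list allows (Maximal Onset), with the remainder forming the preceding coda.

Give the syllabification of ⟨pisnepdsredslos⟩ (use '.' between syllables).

pi.snepd.sred.slos

Nuclei (vowels): i, e, e, o → 4 syllables.
σ1/σ2 boundary: /sn/ is a licit onset in full, so it all attaches to the next syllable.
σ2/σ3 boundary: /pdsr/; trying suffixes from longest down, /sr/ is the first permitted one, so coda /pd/ | onset /sr/.
σ3/σ4 boundary: /dsl/ — longest licit onset from the right is /sl/, leaving /d/ as coda.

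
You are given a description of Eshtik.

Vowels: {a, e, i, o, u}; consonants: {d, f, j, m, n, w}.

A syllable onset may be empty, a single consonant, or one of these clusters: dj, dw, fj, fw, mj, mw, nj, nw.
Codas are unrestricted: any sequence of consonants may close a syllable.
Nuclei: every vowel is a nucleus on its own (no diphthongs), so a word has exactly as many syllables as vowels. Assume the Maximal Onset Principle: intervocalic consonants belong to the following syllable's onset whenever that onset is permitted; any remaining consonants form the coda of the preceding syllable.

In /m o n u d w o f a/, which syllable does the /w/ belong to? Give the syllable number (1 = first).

The vowels are o, u, o, a — 4 nuclei, so 4 syllables.
Between /o/ (V1) and /u/ (V2): /n/ is a single consonant, so it becomes the next onset.
Between /u/ (V2) and /o/ (V3): cluster /dw/ — /dw/ is itself a permitted onset, so the whole cluster goes right; preceding coda = ∅.
Between /o/ (V3) and /a/ (V4): just /f/ — single C goes to the following onset.
Syllabification: mo.nu.dwo.fa.
The /w/ is in the onset of syllable 3 (/dwo/).

3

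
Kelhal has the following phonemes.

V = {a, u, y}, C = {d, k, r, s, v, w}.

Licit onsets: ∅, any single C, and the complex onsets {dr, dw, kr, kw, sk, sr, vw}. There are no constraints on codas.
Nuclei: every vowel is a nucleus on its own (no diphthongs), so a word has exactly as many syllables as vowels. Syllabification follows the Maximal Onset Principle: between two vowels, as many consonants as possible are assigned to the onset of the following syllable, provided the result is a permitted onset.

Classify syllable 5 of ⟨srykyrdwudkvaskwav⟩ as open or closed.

Vowels present: y, y, u, a, a; each is a nucleus, giving 5 syllables.
Between /y/ (V1) and /y/ (V2): just /k/ — single C goes to the following onset.
Between /y/ (V2) and /u/ (V3): /rdw/ — longest licit onset from the right is /dw/, leaving /r/ as coda.
Between /u/ (V3) and /a/ (V4): /dkv/ — longest licit onset from the right is /v/, leaving /dk/ as coda.
Between /a/ (V4) and /a/ (V5): cluster /skw/ — the longest permitted-onset suffix is /kw/; onset = /kw/, preceding coda = /s/.
Result: sry.kyr.dwudk.vas.kwav.
Syllable 5 is /kwav/ with coda /v/, so it is closed.

closed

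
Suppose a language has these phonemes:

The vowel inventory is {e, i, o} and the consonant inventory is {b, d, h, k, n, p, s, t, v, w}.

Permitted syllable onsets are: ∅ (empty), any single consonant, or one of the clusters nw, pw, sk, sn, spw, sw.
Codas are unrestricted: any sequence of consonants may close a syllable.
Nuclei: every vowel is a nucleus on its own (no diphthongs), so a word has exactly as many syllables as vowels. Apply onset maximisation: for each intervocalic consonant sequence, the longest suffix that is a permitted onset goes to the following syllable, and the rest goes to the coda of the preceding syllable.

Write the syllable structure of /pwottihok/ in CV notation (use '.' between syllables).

CCVC.CV.CVC

The vowels are o, i, o — 3 nuclei, so 3 syllables.
Between /o/ (V1) and /i/ (V2): cluster /tt/ — the longest permitted-onset suffix is /t/; onset = /t/, preceding coda = /t/.
Between /i/ (V2) and /o/ (V3): /h/ is a single consonant, so it becomes the next onset.
Syllabification: pwot.ti.hok.
Mapping each syllable to C/V: /pwot/ → CCVC, /ti/ → CV, /hok/ → CVC.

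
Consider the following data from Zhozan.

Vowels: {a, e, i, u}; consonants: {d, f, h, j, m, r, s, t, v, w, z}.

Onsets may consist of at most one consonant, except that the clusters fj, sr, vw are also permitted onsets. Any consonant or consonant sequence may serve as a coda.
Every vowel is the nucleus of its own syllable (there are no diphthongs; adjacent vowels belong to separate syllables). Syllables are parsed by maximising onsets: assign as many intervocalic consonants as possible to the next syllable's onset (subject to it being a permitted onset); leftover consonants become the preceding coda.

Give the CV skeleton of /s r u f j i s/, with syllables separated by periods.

CCV.CCVC

The vowels are u, i — 2 nuclei, so 2 syllables.
Between /u/ (V1) and /i/ (V2): /fj/ — entire cluster is a permitted onset → onset /fj/, coda ∅.
So the parse is sru.fjis.
Mapping each syllable to C/V: /sru/ → CCV, /fjis/ → CCVC.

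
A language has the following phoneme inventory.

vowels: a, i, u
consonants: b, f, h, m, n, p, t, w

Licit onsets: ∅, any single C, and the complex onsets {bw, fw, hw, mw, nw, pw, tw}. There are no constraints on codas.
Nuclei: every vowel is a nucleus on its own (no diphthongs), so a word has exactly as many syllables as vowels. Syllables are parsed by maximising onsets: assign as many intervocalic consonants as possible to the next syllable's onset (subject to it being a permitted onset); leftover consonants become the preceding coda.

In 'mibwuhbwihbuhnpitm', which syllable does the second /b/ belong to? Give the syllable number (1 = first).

Nuclei (vowels): i, u, i, u, i → 5 syllables.
V1 /i/ – V2 /u/: /bw/ — entire cluster is a permitted onset → onset /bw/, coda ∅.
V2 /u/ – V3 /i/: /hbw/; trying suffixes from longest down, /bw/ is the first permitted one, so coda /h/ | onset /bw/.
V3 /i/ – V4 /u/: /hb/; trying suffixes from longest down, /b/ is the first permitted one, so coda /h/ | onset /b/.
V4 /u/ – V5 /i/: /hnp/; trying suffixes from longest down, /p/ is the first permitted one, so coda /hn/ | onset /p/.
So the parse is mi.bwuh.bwih.buhn.pitm.
The second /b/ is in the onset of syllable 3 (/bwih/).

3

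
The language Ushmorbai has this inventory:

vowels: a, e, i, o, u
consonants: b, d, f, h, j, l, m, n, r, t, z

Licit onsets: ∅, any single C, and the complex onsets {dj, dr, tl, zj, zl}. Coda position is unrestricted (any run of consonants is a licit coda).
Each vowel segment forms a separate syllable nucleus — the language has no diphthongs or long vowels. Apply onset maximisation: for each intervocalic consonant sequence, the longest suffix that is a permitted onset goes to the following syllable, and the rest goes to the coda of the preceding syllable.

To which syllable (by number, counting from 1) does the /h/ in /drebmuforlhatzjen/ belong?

Vowels present: e, u, o, a, e; each is a nucleus, giving 5 syllables.
σ1/σ2 boundary: /bm/ — longest licit onset from the right is /m/, leaving /b/ as coda.
σ2/σ3 boundary: just /f/ — single C goes to the following onset.
σ3/σ4 boundary: /rlh/ — longest licit onset from the right is /h/, leaving /rl/ as coda.
σ4/σ5 boundary: /tzj/ — longest licit onset from the right is /zj/, leaving /t/ as coda.
Putting it together: dreb.mu.forl.hat.zjen.
The /h/ is in the onset of syllable 4 (/hat/).

4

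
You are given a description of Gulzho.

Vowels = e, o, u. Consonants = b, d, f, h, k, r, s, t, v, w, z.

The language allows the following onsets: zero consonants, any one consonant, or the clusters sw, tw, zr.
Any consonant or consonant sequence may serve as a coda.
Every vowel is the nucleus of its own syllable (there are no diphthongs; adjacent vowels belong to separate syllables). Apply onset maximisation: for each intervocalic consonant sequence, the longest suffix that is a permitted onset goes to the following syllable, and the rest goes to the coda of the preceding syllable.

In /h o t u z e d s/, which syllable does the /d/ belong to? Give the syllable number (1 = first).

Nuclei (vowels): o, u, e → 3 syllables.
σ1/σ2 boundary: just /t/ — single C goes to the following onset.
σ2/σ3 boundary: /z/ is a single consonant, so it becomes the next onset.
So the parse is ho.tu.zeds.
The /d/ is in the coda of syllable 3 (/zeds/).

3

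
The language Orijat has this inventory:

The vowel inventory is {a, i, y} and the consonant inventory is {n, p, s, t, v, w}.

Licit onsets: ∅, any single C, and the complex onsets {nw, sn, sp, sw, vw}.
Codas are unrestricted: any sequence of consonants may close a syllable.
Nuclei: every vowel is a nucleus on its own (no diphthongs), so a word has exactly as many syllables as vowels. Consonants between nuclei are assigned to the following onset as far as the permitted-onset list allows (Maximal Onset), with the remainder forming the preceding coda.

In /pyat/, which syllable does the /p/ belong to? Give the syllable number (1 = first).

The vowels are y, a — 2 nuclei, so 2 syllables.
/y…a/ gap (V1→V2): no consonants, so the boundary falls immediately after /y/.
So the parse is py.at.
The /p/ is in the onset of syllable 1 (/py/).

1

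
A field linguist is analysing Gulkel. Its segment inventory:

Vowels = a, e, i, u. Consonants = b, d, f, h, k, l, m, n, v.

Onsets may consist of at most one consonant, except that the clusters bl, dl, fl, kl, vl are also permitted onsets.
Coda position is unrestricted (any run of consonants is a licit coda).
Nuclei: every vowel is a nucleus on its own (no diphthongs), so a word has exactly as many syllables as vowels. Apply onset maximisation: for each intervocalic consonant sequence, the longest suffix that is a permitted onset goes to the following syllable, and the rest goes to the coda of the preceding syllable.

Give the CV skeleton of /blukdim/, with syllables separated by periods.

CCVC.CVC

Nuclei (vowels): u, i → 2 syllables.
σ1/σ2 boundary: /kd/ splits as /k/ + /d/ (/d/ is the longest suffix that is a licit onset).
Result: bluk.dim.
Mapping each syllable to C/V: /bluk/ → CCVC, /dim/ → CVC.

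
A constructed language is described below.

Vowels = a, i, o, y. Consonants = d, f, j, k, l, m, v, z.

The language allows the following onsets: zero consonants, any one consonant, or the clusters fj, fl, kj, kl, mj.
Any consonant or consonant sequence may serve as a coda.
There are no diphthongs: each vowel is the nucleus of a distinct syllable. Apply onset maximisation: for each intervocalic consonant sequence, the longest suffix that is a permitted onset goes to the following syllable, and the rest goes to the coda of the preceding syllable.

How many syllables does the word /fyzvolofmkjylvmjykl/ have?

The vowels are y, o, o, y, y — 5 nuclei, so 5 syllables.

5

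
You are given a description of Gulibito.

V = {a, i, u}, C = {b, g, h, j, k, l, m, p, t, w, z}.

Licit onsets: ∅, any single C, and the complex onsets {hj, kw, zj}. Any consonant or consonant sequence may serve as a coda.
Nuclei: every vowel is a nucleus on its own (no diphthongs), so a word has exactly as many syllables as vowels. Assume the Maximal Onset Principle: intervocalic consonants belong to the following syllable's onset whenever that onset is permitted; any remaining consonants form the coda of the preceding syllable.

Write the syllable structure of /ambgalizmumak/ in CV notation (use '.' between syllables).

VCC.CV.CVC.CV.CVC

The vowels are a, a, i, u, a — 5 nuclei, so 5 syllables.
σ1/σ2 boundary: cluster /mbg/ — the longest permitted-onset suffix is /g/; onset = /g/, preceding coda = /mb/.
σ2/σ3 boundary: /l/ → onset of the next syllable (single consonants are always licit onsets).
σ3/σ4 boundary: /zm/ — longest licit onset from the right is /m/, leaving /z/ as coda.
σ4/σ5 boundary: /m/ is a single consonant, so it becomes the next onset.
Syllabification: amb.ga.liz.mu.mak.
Mapping each syllable to C/V: /amb/ → VCC, /ga/ → CV, /liz/ → CVC, /mu/ → CV, /mak/ → CVC.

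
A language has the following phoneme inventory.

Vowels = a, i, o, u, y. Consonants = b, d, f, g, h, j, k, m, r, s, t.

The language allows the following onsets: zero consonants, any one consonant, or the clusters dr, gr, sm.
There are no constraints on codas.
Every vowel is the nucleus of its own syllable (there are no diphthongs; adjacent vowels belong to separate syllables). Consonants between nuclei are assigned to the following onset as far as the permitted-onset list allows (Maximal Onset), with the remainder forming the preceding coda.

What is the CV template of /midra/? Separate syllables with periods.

Nuclei (vowels): i, a → 2 syllables.
σ1/σ2 boundary: /dr/ — entire cluster is a permitted onset → onset /dr/, coda ∅.
Result: mi.dra.
Mapping each syllable to C/V: /mi/ → CV, /dra/ → CCV.

CV.CCV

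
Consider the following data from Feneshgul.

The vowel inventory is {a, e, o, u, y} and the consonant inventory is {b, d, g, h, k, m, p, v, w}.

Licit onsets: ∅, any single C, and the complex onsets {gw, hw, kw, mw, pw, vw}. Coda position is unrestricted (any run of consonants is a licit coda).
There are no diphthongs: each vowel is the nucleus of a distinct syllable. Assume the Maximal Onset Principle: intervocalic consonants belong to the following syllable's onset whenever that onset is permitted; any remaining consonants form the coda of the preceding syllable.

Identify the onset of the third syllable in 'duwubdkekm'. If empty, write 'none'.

k

The vowels are u, u, e — 3 nuclei, so 3 syllables.
/u…u/ gap (V1→V2): /w/ is a single consonant, so it becomes the next onset.
/u…e/ gap (V2→V3): cluster /bdk/ — the longest permitted-onset suffix is /k/; onset = /k/, preceding coda = /bd/.
Result: du.wubd.kekm.
Syllable 3 is /kekm/: onset /k/, nucleus /e/, coda /km/.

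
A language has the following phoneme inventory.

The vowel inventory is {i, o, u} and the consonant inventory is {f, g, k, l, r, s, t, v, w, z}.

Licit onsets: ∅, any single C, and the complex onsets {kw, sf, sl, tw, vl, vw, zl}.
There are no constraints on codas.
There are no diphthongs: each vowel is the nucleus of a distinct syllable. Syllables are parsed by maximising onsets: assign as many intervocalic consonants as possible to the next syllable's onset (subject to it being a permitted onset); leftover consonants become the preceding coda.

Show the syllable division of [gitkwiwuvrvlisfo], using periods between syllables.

Nuclei (vowels): i, i, u, i, o → 5 syllables.
Between /i/ (V1) and /i/ (V2): /tkw/; trying suffixes from longest down, /kw/ is the first permitted one, so coda /t/ | onset /kw/.
Between /i/ (V2) and /u/ (V3): /w/ → onset of the next syllable (single consonants are always licit onsets).
Between /u/ (V3) and /i/ (V4): cluster /vrvl/ — the longest permitted-onset suffix is /vl/; onset = /vl/, preceding coda = /vr/.
Between /i/ (V4) and /o/ (V5): /sf/ is a licit onset in full, so it all attaches to the next syllable.

git.kwi.wuvr.vli.sfo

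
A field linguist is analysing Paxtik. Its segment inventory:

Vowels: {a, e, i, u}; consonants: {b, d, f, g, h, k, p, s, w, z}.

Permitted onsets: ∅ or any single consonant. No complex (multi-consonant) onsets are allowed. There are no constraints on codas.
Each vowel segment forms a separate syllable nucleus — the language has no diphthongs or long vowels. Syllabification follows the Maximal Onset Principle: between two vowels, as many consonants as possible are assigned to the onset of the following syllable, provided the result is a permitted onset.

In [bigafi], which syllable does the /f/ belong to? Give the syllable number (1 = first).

Nuclei (vowels): i, a, i → 3 syllables.
V1 /i/ – V2 /a/: /g/ is a single consonant, so it becomes the next onset.
V2 /a/ – V3 /i/: just /f/ — single C goes to the following onset.
So the parse is bi.ga.fi.
The /f/ is in the onset of syllable 3 (/fi/).

3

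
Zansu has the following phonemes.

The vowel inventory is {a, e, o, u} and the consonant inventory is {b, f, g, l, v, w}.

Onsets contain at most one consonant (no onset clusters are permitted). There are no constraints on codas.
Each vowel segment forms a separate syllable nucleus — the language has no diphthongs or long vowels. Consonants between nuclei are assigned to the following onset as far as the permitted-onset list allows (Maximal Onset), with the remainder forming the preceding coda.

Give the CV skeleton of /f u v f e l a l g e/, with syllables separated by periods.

CVC.CV.CVC.CV

Vowels present: u, e, a, e; each is a nucleus, giving 4 syllables.
V1 /u/ – V2 /e/: /vf/ splits as /v/ + /f/ (/f/ is the longest suffix that is a licit onset).
V2 /e/ – V3 /a/: /l/ → onset of the next syllable (single consonants are always licit onsets).
V3 /a/ – V4 /e/: /lg/; trying suffixes from longest down, /g/ is the first permitted one, so coda /l/ | onset /g/.
Syllabification: fuv.fe.lal.ge.
Mapping each syllable to C/V: /fuv/ → CVC, /fe/ → CV, /lal/ → CVC, /ge/ → CV.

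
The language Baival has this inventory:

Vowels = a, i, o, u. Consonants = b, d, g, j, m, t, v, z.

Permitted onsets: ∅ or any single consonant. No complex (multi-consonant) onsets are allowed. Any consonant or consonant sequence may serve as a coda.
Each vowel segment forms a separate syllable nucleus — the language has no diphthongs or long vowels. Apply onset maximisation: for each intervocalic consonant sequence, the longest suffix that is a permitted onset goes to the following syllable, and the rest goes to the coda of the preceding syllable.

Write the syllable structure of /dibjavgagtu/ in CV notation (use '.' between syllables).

Nuclei (vowels): i, a, a, u → 4 syllables.
σ1/σ2 boundary: cluster /bj/ — the longest permitted-onset suffix is /j/; onset = /j/, preceding coda = /b/.
σ2/σ3 boundary: /vg/; trying suffixes from longest down, /g/ is the first permitted one, so coda /v/ | onset /g/.
σ3/σ4 boundary: /gt/; trying suffixes from longest down, /t/ is the first permitted one, so coda /g/ | onset /t/.
Syllabification: dib.jav.gag.tu.
Mapping each syllable to C/V: /dib/ → CVC, /jav/ → CVC, /gag/ → CVC, /tu/ → CV.

CVC.CVC.CVC.CV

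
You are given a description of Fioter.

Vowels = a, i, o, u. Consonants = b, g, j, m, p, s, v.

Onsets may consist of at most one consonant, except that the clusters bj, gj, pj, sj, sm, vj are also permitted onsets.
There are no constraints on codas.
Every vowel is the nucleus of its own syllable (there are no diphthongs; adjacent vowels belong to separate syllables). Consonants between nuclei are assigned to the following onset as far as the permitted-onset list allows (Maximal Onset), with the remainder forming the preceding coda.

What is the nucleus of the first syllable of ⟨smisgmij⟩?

i

Vowels present: i, i; each is a nucleus, giving 2 syllables.
The first nucleus (vowel 1 from the left) is /i/.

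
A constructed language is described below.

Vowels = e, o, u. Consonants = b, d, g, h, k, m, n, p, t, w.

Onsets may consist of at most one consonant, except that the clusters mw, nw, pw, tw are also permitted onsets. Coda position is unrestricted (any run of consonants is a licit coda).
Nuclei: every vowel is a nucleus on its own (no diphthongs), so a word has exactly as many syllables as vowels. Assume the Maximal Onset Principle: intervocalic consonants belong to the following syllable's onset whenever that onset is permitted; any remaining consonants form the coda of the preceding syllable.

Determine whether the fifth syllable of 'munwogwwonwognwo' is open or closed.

Nuclei (vowels): u, o, o, o, o → 5 syllables.
Between /u/ (V1) and /o/ (V2): /nw/ is a licit onset in full, so it all attaches to the next syllable.
Between /o/ (V2) and /o/ (V3): cluster /gww/ — the longest permitted-onset suffix is /w/; onset = /w/, preceding coda = /gw/.
Between /o/ (V3) and /o/ (V4): /nw/ is a licit onset in full, so it all attaches to the next syllable.
Between /o/ (V4) and /o/ (V5): /gnw/ splits as /g/ + /nw/ (/nw/ is the longest suffix that is a licit onset).
Result: mu.nwogw.wo.nwog.nwo.
Syllable 5 is /nwo/; it ends in its nucleus with no coda, so it is open.

open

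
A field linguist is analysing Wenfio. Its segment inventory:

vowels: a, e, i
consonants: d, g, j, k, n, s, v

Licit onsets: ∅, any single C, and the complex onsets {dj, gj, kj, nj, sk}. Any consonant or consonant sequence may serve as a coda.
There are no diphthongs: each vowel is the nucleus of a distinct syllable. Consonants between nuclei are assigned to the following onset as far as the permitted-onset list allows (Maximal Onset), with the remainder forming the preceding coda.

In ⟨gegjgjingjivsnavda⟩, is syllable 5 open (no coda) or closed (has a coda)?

open

The vowels are e, i, i, a, a — 5 nuclei, so 5 syllables.
/e…i/ gap (V1→V2): /gjgj/ — longest licit onset from the right is /gj/, leaving /gj/ as coda.
/i…i/ gap (V2→V3): /ngj/ splits as /n/ + /gj/ (/gj/ is the longest suffix that is a licit onset).
/i…a/ gap (V3→V4): /vsn/ — longest licit onset from the right is /n/, leaving /vs/ as coda.
/a…a/ gap (V4→V5): /vd/; trying suffixes from longest down, /d/ is the first permitted one, so coda /v/ | onset /d/.
Syllabification: gegj.gjin.gjivs.nav.da.
Syllable 5 is /da/; it ends in its nucleus with no coda, so it is open.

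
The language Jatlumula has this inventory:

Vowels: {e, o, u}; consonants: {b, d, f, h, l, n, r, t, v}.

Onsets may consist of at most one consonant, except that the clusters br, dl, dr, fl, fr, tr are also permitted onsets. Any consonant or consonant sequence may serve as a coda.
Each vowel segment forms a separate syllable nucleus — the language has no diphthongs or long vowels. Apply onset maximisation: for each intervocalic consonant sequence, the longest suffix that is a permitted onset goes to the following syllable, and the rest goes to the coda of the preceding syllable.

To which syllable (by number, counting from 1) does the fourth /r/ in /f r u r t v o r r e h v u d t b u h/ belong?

3

Nuclei (vowels): u, o, e, u, u → 5 syllables.
/u…o/ gap (V1→V2): /rtv/; trying suffixes from longest down, /v/ is the first permitted one, so coda /rt/ | onset /v/.
/o…e/ gap (V2→V3): /rr/ splits as /r/ + /r/ (/r/ is the longest suffix that is a licit onset).
/e…u/ gap (V3→V4): /hv/; trying suffixes from longest down, /v/ is the first permitted one, so coda /h/ | onset /v/.
/u…u/ gap (V4→V5): /dtb/ — longest licit onset from the right is /b/, leaving /dt/ as coda.
So the parse is frurt.vor.reh.vudt.buh.
The fourth /r/ is in the onset of syllable 3 (/reh/).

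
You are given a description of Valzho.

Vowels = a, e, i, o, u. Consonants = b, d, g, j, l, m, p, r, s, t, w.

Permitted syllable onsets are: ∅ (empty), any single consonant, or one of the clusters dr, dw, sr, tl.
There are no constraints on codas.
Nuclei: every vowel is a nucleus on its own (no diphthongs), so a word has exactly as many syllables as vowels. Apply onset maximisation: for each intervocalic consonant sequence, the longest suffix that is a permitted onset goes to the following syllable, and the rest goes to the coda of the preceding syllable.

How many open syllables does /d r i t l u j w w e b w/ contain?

1

The vowels are i, u, e — 3 nuclei, so 3 syllables.
σ1/σ2 boundary: cluster /tl/ — /tl/ is itself a permitted onset, so the whole cluster goes right; preceding coda = ∅.
σ2/σ3 boundary: cluster /jww/ — the longest permitted-onset suffix is /w/; onset = /w/, preceding coda = /jw/.
Putting it together: dri.tlujw.webw.
Classifying each syllable: /dri/ (open), /tlujw/ (closed), /webw/ (closed).
Open syllables: 1.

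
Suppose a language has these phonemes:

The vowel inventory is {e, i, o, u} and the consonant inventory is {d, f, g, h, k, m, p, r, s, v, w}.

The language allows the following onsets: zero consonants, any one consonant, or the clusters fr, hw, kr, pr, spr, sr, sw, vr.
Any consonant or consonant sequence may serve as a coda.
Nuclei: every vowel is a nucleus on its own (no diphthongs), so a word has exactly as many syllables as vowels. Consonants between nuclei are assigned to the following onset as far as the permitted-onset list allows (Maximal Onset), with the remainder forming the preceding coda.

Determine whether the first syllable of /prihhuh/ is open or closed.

Nuclei (vowels): i, u → 2 syllables.
Between /i/ (V1) and /u/ (V2): /hh/; trying suffixes from longest down, /h/ is the first permitted one, so coda /h/ | onset /h/.
Result: prih.huh.
Syllable 1 is /prih/ with coda /h/, so it is closed.

closed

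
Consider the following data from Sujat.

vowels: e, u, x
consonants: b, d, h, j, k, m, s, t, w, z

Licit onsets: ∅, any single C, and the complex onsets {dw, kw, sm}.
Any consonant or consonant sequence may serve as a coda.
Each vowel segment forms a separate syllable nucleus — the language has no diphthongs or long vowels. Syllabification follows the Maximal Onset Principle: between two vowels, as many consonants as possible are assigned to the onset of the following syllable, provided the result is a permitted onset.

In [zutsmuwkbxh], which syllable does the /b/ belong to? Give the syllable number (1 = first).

Nuclei (vowels): u, u, x → 3 syllables.
σ1/σ2 boundary: /tsm/ splits as /t/ + /sm/ (/sm/ is the longest suffix that is a licit onset).
σ2/σ3 boundary: /wkb/; trying suffixes from longest down, /b/ is the first permitted one, so coda /wk/ | onset /b/.
Putting it together: zut.smuwk.bxh.
The /b/ is in the onset of syllable 3 (/bxh/).

3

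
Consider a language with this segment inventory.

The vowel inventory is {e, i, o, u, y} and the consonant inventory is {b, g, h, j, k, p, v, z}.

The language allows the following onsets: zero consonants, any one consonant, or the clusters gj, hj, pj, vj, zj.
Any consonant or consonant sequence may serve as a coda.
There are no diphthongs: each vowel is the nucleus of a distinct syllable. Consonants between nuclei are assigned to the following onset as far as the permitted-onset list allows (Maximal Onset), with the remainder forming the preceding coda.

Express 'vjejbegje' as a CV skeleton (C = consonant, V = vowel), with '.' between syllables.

Vowels present: e, e, e; each is a nucleus, giving 3 syllables.
Between /e/ (V1) and /e/ (V2): cluster /jb/ — the longest permitted-onset suffix is /b/; onset = /b/, preceding coda = /j/.
Between /e/ (V2) and /e/ (V3): /gj/ — entire cluster is a permitted onset → onset /gj/, coda ∅.
So the parse is vjej.be.gje.
Mapping each syllable to C/V: /vjej/ → CCVC, /be/ → CV, /gje/ → CCV.

CCVC.CV.CCV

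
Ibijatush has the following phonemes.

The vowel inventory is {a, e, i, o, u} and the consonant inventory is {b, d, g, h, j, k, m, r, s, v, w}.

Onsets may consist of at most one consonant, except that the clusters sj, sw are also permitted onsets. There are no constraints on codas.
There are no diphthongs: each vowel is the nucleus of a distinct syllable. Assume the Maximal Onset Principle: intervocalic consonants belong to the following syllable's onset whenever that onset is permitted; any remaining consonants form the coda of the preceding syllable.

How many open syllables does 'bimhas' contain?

0

The vowels are i, a — 2 nuclei, so 2 syllables.
/i…a/ gap (V1→V2): /mh/; trying suffixes from longest down, /h/ is the first permitted one, so coda /m/ | onset /h/.
Result: bim.has.
Classifying each syllable: /bim/ (closed), /has/ (closed).
Open syllables: 0.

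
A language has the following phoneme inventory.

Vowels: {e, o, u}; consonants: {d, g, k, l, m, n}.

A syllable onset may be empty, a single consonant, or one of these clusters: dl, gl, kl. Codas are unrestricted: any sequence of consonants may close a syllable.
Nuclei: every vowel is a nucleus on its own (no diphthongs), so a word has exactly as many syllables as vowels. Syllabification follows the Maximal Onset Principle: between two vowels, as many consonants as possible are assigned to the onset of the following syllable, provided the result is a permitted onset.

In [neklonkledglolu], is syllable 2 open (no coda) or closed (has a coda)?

Nuclei (vowels): e, o, e, o, u → 5 syllables.
V1 /e/ – V2 /o/: /kl/ — entire cluster is a permitted onset → onset /kl/, coda ∅.
V2 /o/ – V3 /e/: /nkl/ — longest licit onset from the right is /kl/, leaving /n/ as coda.
V3 /e/ – V4 /o/: /dgl/ splits as /d/ + /gl/ (/gl/ is the longest suffix that is a licit onset).
V4 /o/ – V5 /u/: /l/ is a single consonant, so it becomes the next onset.
Putting it together: ne.klon.kled.glo.lu.
Syllable 2 is /klon/ with coda /n/, so it is closed.

closed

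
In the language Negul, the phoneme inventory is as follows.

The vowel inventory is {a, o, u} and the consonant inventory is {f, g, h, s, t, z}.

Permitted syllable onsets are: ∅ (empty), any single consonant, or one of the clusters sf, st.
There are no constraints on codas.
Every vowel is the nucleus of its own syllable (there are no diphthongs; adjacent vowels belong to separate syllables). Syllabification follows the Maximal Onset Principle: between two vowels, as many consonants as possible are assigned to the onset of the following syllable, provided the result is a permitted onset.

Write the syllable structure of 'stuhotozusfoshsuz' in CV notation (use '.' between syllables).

CCV.CV.CV.CV.CCVCC.CVC

The vowels are u, o, o, u, o, u — 6 nuclei, so 6 syllables.
V1 /u/ – V2 /o/: just /h/ — single C goes to the following onset.
V2 /o/ – V3 /o/: just /t/ — single C goes to the following onset.
V3 /o/ – V4 /u/: /z/ → onset of the next syllable (single consonants are always licit onsets).
V4 /u/ – V5 /o/: cluster /sf/ — /sf/ is itself a permitted onset, so the whole cluster goes right; preceding coda = ∅.
V5 /o/ – V6 /u/: cluster /shs/ — the longest permitted-onset suffix is /s/; onset = /s/, preceding coda = /sh/.
Result: stu.ho.to.zu.sfosh.suz.
Mapping each syllable to C/V: /stu/ → CCV, /ho/ → CV, /to/ → CV, /zu/ → CV, /sfosh/ → CCVCC, /suz/ → CVC.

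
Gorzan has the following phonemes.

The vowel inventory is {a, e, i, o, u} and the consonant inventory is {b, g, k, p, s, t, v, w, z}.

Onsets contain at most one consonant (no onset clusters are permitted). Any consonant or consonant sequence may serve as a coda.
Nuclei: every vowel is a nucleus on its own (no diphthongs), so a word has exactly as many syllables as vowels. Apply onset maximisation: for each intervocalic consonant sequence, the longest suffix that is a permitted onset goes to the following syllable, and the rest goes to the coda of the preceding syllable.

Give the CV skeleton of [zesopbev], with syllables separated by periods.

CV.CVC.CVC

Nuclei (vowels): e, o, e → 3 syllables.
σ1/σ2 boundary: just /s/ — single C goes to the following onset.
σ2/σ3 boundary: /pb/; trying suffixes from longest down, /b/ is the first permitted one, so coda /p/ | onset /b/.
So the parse is ze.sop.bev.
Mapping each syllable to C/V: /ze/ → CV, /sop/ → CVC, /bev/ → CVC.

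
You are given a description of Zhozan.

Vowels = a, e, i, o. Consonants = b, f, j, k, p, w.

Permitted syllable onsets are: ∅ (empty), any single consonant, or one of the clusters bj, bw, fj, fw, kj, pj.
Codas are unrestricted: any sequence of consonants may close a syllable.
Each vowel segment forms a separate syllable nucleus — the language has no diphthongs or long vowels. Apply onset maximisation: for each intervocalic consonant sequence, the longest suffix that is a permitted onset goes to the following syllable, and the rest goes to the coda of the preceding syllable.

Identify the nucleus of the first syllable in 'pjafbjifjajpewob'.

a

The vowels are a, i, a, e, o — 5 nuclei, so 5 syllables.
The first nucleus (vowel 1 from the left) is /a/.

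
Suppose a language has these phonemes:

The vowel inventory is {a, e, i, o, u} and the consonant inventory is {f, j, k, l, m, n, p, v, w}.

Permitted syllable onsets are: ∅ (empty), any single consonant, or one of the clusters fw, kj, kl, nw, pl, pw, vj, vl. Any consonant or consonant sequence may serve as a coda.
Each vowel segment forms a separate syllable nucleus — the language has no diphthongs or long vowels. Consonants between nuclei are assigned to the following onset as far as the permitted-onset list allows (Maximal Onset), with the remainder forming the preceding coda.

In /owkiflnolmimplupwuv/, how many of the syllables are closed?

5

Nuclei (vowels): o, i, o, i, u, u → 6 syllables.
/o…i/ gap (V1→V2): /wk/; trying suffixes from longest down, /k/ is the first permitted one, so coda /w/ | onset /k/.
/i…o/ gap (V2→V3): /fln/; trying suffixes from longest down, /n/ is the first permitted one, so coda /fl/ | onset /n/.
/o…i/ gap (V3→V4): /lm/; trying suffixes from longest down, /m/ is the first permitted one, so coda /l/ | onset /m/.
/i…u/ gap (V4→V5): /mpl/ splits as /m/ + /pl/ (/pl/ is the longest suffix that is a licit onset).
/u…u/ gap (V5→V6): /pw/ — entire cluster is a permitted onset → onset /pw/, coda ∅.
So the parse is ow.kifl.nol.mim.plu.pwuv.
Classifying each syllable: /ow/ (closed), /kifl/ (closed), /nol/ (closed), /mim/ (closed), /plu/ (open), /pwuv/ (closed).
Closed syllables: 5.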